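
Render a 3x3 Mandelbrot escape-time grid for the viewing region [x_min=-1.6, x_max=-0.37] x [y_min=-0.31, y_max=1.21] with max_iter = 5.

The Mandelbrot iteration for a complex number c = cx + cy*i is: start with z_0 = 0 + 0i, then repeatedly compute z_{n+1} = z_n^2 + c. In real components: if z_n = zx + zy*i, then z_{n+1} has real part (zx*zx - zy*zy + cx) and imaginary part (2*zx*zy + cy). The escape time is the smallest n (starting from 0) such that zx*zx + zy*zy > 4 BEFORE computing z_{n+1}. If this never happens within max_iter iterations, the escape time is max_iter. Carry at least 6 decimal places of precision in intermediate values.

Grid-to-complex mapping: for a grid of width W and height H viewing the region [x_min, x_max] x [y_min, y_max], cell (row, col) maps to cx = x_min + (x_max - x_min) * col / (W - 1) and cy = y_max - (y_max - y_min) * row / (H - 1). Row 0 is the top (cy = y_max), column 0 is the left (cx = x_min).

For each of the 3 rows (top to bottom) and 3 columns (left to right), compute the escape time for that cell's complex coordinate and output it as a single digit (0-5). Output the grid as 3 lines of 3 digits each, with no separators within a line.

Answer: 133
355
455

Derivation:
(row=0, col=0): c = -1.6000 + 1.2100i → escape time 1
(row=0, col=1): c = -0.9850 + 1.2100i → escape time 3
(row=0, col=2): c = -0.3700 + 1.2100i → escape time 3
(row=1, col=0): c = -1.6000 + 0.4500i → escape time 3
(row=1, col=1): c = -0.9850 + 0.4500i → escape time 5
(row=1, col=2): c = -0.3700 + 0.4500i → escape time 5
(row=2, col=0): c = -1.6000 + -0.3100i → escape time 4
(row=2, col=1): c = -0.9850 + -0.3100i → escape time 5
(row=2, col=2): c = -0.3700 + -0.3100i → escape time 5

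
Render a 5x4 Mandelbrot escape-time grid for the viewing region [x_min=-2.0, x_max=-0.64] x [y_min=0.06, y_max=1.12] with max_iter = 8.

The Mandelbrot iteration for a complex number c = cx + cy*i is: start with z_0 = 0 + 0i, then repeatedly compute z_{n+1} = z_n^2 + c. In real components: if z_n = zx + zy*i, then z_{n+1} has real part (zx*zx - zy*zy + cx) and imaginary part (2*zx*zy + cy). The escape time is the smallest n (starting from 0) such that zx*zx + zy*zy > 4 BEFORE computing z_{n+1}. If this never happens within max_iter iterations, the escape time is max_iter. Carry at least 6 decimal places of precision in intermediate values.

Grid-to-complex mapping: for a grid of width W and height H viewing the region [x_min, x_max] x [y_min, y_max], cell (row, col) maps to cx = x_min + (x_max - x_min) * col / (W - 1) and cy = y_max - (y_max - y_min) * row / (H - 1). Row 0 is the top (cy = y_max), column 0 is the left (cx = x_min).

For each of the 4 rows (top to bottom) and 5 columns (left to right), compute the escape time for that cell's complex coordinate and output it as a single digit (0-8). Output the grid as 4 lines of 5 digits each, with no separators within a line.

Answer: 11233
13334
13668
16888

Derivation:
(row=0, col=0): c = -2.0000 + 1.1200i → escape time 1
(row=0, col=1): c = -1.6600 + 1.1200i → escape time 1
(row=0, col=2): c = -1.3200 + 1.1200i → escape time 2
(row=0, col=3): c = -0.9800 + 1.1200i → escape time 3
(row=0, col=4): c = -0.6400 + 1.1200i → escape time 3
(row=1, col=0): c = -2.0000 + 0.7667i → escape time 1
(row=1, col=1): c = -1.6600 + 0.7667i → escape time 3
(row=1, col=2): c = -1.3200 + 0.7667i → escape time 3
(row=1, col=3): c = -0.9800 + 0.7667i → escape time 3
(row=1, col=4): c = -0.6400 + 0.7667i → escape time 4
(row=2, col=0): c = -2.0000 + 0.4133i → escape time 1
(row=2, col=1): c = -1.6600 + 0.4133i → escape time 3
(row=2, col=2): c = -1.3200 + 0.4133i → escape time 6
(row=2, col=3): c = -0.9800 + 0.4133i → escape time 6
(row=2, col=4): c = -0.6400 + 0.4133i → escape time 8
(row=3, col=0): c = -2.0000 + 0.0600i → escape time 1
(row=3, col=1): c = -1.6600 + 0.0600i → escape time 6
(row=3, col=2): c = -1.3200 + 0.0600i → escape time 8
(row=3, col=3): c = -0.9800 + 0.0600i → escape time 8
(row=3, col=4): c = -0.6400 + 0.0600i → escape time 8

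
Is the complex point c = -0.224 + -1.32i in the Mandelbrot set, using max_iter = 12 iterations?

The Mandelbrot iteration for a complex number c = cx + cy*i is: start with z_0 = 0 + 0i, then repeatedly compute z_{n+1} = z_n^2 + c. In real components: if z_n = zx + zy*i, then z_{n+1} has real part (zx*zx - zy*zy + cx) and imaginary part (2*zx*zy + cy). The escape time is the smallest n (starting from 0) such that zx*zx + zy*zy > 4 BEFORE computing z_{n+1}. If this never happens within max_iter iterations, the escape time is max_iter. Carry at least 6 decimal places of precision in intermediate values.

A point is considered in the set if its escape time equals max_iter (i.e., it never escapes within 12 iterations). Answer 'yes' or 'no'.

Answer: no

Derivation:
z_0 = 0 + 0i, c = -0.2240 + -1.3200i
Iter 1: z = -0.2240 + -1.3200i, |z|^2 = 1.7926
Iter 2: z = -1.9162 + -0.7286i, |z|^2 = 4.2028
Escaped at iteration 2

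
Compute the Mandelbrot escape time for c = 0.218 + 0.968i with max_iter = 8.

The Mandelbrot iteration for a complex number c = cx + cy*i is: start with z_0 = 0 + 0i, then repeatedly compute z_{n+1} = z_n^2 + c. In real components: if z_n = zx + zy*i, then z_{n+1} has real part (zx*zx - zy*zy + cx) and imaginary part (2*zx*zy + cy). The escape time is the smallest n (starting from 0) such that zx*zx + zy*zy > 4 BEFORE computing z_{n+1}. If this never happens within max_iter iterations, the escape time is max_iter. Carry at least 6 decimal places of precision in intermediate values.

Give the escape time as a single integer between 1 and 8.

Answer: 4

Derivation:
z_0 = 0 + 0i, c = 0.2180 + 0.9680i
Iter 1: z = 0.2180 + 0.9680i, |z|^2 = 0.9845
Iter 2: z = -0.6715 + 1.3900i, |z|^2 = 2.3831
Iter 3: z = -1.2633 + -0.8988i, |z|^2 = 2.4039
Iter 4: z = 1.0061 + 3.2390i, |z|^2 = 11.5035
Escaped at iteration 4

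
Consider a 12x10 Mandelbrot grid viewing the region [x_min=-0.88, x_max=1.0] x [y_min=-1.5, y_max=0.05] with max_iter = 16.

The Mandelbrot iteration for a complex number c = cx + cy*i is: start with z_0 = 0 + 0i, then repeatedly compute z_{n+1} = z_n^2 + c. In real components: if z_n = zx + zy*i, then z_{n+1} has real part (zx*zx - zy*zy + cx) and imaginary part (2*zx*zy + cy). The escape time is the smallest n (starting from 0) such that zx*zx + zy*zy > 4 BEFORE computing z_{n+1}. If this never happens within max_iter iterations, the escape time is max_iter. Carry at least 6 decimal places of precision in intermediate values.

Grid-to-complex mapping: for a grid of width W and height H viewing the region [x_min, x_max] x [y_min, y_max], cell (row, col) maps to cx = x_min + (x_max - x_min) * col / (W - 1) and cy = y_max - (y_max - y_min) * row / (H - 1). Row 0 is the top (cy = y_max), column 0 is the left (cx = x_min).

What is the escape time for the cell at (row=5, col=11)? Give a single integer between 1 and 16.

z_0 = 0 + 0i, c = 1.0000 + -0.8111i
Iter 1: z = 1.0000 + -0.8111i, |z|^2 = 1.6579
Iter 2: z = 1.3421 + -2.4333i, |z|^2 = 7.7223
Escaped at iteration 2

Answer: 2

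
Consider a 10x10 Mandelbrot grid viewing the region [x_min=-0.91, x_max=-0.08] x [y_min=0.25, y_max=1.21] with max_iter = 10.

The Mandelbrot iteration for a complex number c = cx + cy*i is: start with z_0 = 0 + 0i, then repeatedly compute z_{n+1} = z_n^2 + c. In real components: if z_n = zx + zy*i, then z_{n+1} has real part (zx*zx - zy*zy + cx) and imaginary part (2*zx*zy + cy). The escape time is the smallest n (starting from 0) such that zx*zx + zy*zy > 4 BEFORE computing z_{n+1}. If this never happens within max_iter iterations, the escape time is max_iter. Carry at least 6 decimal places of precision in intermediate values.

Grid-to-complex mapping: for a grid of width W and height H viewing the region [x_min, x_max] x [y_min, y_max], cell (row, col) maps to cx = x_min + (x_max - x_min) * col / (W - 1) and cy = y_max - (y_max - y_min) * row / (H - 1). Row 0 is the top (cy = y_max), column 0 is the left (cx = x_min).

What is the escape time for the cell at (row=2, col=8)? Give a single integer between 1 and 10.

Answer: 9

Derivation:
z_0 = 0 + 0i, c = -0.1722 + 0.9967i
Iter 1: z = -0.1722 + 0.9967i, |z|^2 = 1.0230
Iter 2: z = -1.1359 + 0.6534i, |z|^2 = 1.7172
Iter 3: z = 0.6912 + -0.4877i, |z|^2 = 0.7155
Iter 4: z = 0.0677 + 0.3225i, |z|^2 = 0.1086
Iter 5: z = -0.2717 + 1.0403i, |z|^2 = 1.1561
Iter 6: z = -1.1807 + 0.4314i, |z|^2 = 1.5801
Iter 7: z = 1.0357 + -0.0220i, |z|^2 = 1.0731
Iter 8: z = 0.8999 + 0.9510i, |z|^2 = 1.7143
Iter 9: z = -0.2669 + 2.7084i, |z|^2 = 7.4065
Escaped at iteration 9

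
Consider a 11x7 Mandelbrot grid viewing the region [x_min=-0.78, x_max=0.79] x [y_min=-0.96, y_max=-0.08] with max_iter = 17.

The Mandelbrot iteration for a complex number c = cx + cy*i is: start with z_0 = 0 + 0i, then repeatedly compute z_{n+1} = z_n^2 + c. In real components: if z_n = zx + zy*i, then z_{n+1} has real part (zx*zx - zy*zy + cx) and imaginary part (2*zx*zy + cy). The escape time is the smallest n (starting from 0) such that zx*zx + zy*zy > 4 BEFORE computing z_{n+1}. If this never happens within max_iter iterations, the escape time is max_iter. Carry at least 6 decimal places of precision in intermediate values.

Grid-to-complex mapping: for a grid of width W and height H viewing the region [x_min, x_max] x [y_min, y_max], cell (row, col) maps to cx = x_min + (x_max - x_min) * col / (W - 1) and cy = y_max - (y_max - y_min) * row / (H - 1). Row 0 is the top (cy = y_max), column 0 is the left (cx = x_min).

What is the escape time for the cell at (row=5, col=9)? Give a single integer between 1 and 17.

Answer: 3

Derivation:
z_0 = 0 + 0i, c = 0.6330 + -0.8133i
Iter 1: z = 0.6330 + -0.8133i, |z|^2 = 1.0622
Iter 2: z = 0.3722 + -1.8430i, |z|^2 = 3.5352
Iter 3: z = -2.6252 + -2.1852i, |z|^2 = 11.6666
Escaped at iteration 3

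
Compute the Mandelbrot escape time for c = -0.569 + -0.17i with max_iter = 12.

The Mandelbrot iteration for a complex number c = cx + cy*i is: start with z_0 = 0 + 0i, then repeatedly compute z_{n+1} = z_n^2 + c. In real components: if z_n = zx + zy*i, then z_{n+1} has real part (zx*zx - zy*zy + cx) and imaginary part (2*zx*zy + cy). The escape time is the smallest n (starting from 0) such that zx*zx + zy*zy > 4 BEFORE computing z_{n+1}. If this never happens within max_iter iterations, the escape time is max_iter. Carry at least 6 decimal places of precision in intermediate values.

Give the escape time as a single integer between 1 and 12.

z_0 = 0 + 0i, c = -0.5690 + -0.1700i
Iter 1: z = -0.5690 + -0.1700i, |z|^2 = 0.3527
Iter 2: z = -0.2741 + 0.0235i, |z|^2 = 0.0757
Iter 3: z = -0.4944 + -0.1829i, |z|^2 = 0.2779
Iter 4: z = -0.3580 + 0.0108i, |z|^2 = 0.1283
Iter 5: z = -0.4409 + -0.1777i, |z|^2 = 0.2260
Iter 6: z = -0.4062 + -0.0132i, |z|^2 = 0.1651
Iter 7: z = -0.4042 + -0.1592i, |z|^2 = 0.1887
Iter 8: z = -0.4310 + -0.0413i, |z|^2 = 0.1874
Iter 9: z = -0.3850 + -0.1344i, |z|^2 = 0.1663
Iter 10: z = -0.4389 + -0.0665i, |z|^2 = 0.1970
Iter 11: z = -0.3808 + -0.1116i, |z|^2 = 0.1575

Answer: 12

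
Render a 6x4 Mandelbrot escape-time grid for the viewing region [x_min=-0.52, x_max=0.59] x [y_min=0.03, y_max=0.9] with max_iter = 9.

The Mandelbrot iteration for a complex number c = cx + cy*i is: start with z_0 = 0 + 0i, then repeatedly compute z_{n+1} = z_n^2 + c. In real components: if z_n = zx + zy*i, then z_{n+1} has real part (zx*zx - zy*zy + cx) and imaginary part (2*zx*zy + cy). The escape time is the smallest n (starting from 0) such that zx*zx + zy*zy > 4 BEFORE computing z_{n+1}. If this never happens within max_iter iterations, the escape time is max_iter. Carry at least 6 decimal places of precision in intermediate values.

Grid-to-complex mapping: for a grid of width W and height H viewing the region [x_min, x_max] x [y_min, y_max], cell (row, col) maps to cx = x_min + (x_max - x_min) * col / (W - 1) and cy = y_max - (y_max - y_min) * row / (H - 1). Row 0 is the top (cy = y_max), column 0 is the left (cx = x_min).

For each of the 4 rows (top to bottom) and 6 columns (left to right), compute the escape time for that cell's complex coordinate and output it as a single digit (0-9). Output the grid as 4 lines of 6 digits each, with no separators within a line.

(row=0, col=0): c = -0.5200 + 0.9000i → escape time 4
(row=0, col=1): c = -0.2980 + 0.9000i → escape time 6
(row=0, col=2): c = -0.0760 + 0.9000i → escape time 9
(row=0, col=3): c = 0.1460 + 0.9000i → escape time 5
(row=0, col=4): c = 0.3680 + 0.9000i → escape time 4
(row=0, col=5): c = 0.5900 + 0.9000i → escape time 3
(row=1, col=0): c = -0.5200 + 0.6100i → escape time 9
(row=1, col=1): c = -0.2980 + 0.6100i → escape time 9
(row=1, col=2): c = -0.0760 + 0.6100i → escape time 9
(row=1, col=3): c = 0.1460 + 0.6100i → escape time 9
(row=1, col=4): c = 0.3680 + 0.6100i → escape time 9
(row=1, col=5): c = 0.5900 + 0.6100i → escape time 3
(row=2, col=0): c = -0.5200 + 0.3200i → escape time 9
(row=2, col=1): c = -0.2980 + 0.3200i → escape time 9
(row=2, col=2): c = -0.0760 + 0.3200i → escape time 9
(row=2, col=3): c = 0.1460 + 0.3200i → escape time 9
(row=2, col=4): c = 0.3680 + 0.3200i → escape time 9
(row=2, col=5): c = 0.5900 + 0.3200i → escape time 4
(row=3, col=0): c = -0.5200 + 0.0300i → escape time 9
(row=3, col=1): c = -0.2980 + 0.0300i → escape time 9
(row=3, col=2): c = -0.0760 + 0.0300i → escape time 9
(row=3, col=3): c = 0.1460 + 0.0300i → escape time 9
(row=3, col=4): c = 0.3680 + 0.0300i → escape time 8
(row=3, col=5): c = 0.5900 + 0.0300i → escape time 4

Answer: 469543
999993
999994
999984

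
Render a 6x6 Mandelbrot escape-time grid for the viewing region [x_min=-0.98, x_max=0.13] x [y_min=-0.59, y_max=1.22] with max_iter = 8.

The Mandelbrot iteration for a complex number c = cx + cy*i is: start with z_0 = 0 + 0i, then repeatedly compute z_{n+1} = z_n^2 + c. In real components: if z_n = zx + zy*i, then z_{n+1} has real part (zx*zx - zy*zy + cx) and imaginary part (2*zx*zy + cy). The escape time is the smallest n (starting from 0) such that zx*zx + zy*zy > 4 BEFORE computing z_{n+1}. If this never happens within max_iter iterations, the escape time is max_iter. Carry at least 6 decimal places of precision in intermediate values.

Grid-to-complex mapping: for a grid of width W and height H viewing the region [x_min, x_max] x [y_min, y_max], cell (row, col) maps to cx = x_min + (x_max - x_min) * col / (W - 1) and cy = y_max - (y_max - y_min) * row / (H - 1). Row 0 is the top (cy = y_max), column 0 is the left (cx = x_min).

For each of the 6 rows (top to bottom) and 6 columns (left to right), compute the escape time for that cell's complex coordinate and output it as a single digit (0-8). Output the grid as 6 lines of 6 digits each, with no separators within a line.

Answer: 333332
344785
568888
888888
888888
568888

Derivation:
(row=0, col=0): c = -0.9800 + 1.2200i → escape time 3
(row=0, col=1): c = -0.7580 + 1.2200i → escape time 3
(row=0, col=2): c = -0.5360 + 1.2200i → escape time 3
(row=0, col=3): c = -0.3140 + 1.2200i → escape time 3
(row=0, col=4): c = -0.0920 + 1.2200i → escape time 3
(row=0, col=5): c = 0.1300 + 1.2200i → escape time 2
(row=1, col=0): c = -0.9800 + 0.8580i → escape time 3
(row=1, col=1): c = -0.7580 + 0.8580i → escape time 4
(row=1, col=2): c = -0.5360 + 0.8580i → escape time 4
(row=1, col=3): c = -0.3140 + 0.8580i → escape time 7
(row=1, col=4): c = -0.0920 + 0.8580i → escape time 8
(row=1, col=5): c = 0.1300 + 0.8580i → escape time 5
(row=2, col=0): c = -0.9800 + 0.4960i → escape time 5
(row=2, col=1): c = -0.7580 + 0.4960i → escape time 6
(row=2, col=2): c = -0.5360 + 0.4960i → escape time 8
(row=2, col=3): c = -0.3140 + 0.4960i → escape time 8
(row=2, col=4): c = -0.0920 + 0.4960i → escape time 8
(row=2, col=5): c = 0.1300 + 0.4960i → escape time 8
(row=3, col=0): c = -0.9800 + 0.1340i → escape time 8
(row=3, col=1): c = -0.7580 + 0.1340i → escape time 8
(row=3, col=2): c = -0.5360 + 0.1340i → escape time 8
(row=3, col=3): c = -0.3140 + 0.1340i → escape time 8
(row=3, col=4): c = -0.0920 + 0.1340i → escape time 8
(row=3, col=5): c = 0.1300 + 0.1340i → escape time 8
(row=4, col=0): c = -0.9800 + -0.2280i → escape time 8
(row=4, col=1): c = -0.7580 + -0.2280i → escape time 8
(row=4, col=2): c = -0.5360 + -0.2280i → escape time 8
(row=4, col=3): c = -0.3140 + -0.2280i → escape time 8
(row=4, col=4): c = -0.0920 + -0.2280i → escape time 8
(row=4, col=5): c = 0.1300 + -0.2280i → escape time 8
(row=5, col=0): c = -0.9800 + -0.5900i → escape time 5
(row=5, col=1): c = -0.7580 + -0.5900i → escape time 6
(row=5, col=2): c = -0.5360 + -0.5900i → escape time 8
(row=5, col=3): c = -0.3140 + -0.5900i → escape time 8
(row=5, col=4): c = -0.0920 + -0.5900i → escape time 8
(row=5, col=5): c = 0.1300 + -0.5900i → escape time 8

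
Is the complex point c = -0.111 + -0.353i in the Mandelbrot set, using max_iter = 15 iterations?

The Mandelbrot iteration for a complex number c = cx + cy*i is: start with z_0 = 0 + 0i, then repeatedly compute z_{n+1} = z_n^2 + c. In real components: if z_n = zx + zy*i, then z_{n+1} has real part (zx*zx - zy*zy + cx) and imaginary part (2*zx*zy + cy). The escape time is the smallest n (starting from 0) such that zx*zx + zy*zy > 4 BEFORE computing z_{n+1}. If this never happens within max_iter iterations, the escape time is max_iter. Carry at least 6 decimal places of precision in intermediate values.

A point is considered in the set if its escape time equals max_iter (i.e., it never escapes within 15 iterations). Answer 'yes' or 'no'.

Answer: yes

Derivation:
z_0 = 0 + 0i, c = -0.1110 + -0.3530i
Iter 1: z = -0.1110 + -0.3530i, |z|^2 = 0.1369
Iter 2: z = -0.2233 + -0.2746i, |z|^2 = 0.1253
Iter 3: z = -0.1366 + -0.2304i, |z|^2 = 0.0717
Iter 4: z = -0.1454 + -0.2901i, |z|^2 = 0.1053
Iter 5: z = -0.1740 + -0.2686i, |z|^2 = 0.1024
Iter 6: z = -0.1529 + -0.2595i, |z|^2 = 0.0907
Iter 7: z = -0.1550 + -0.2736i, |z|^2 = 0.0989
Iter 8: z = -0.1619 + -0.2682i, |z|^2 = 0.0981
Iter 9: z = -0.1567 + -0.2662i, |z|^2 = 0.0954
Iter 10: z = -0.1573 + -0.2696i, |z|^2 = 0.0974
Iter 11: z = -0.1589 + -0.2682i, |z|^2 = 0.0972
Iter 12: z = -0.1577 + -0.2678i, |z|^2 = 0.0966
Iter 13: z = -0.1578 + -0.2686i, |z|^2 = 0.0970
Iter 14: z = -0.1582 + -0.2682i, |z|^2 = 0.0970
Did not escape in 15 iterations → in set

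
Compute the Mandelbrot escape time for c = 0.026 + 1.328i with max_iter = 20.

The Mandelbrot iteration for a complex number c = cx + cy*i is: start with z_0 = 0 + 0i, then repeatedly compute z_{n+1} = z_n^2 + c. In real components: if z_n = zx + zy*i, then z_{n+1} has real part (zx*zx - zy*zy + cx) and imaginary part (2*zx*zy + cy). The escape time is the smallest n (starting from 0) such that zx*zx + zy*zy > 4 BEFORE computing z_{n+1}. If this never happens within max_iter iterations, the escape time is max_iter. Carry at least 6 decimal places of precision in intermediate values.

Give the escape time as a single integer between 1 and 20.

z_0 = 0 + 0i, c = 0.0260 + 1.3280i
Iter 1: z = 0.0260 + 1.3280i, |z|^2 = 1.7643
Iter 2: z = -1.7369 + 1.3971i, |z|^2 = 4.9686
Escaped at iteration 2

Answer: 2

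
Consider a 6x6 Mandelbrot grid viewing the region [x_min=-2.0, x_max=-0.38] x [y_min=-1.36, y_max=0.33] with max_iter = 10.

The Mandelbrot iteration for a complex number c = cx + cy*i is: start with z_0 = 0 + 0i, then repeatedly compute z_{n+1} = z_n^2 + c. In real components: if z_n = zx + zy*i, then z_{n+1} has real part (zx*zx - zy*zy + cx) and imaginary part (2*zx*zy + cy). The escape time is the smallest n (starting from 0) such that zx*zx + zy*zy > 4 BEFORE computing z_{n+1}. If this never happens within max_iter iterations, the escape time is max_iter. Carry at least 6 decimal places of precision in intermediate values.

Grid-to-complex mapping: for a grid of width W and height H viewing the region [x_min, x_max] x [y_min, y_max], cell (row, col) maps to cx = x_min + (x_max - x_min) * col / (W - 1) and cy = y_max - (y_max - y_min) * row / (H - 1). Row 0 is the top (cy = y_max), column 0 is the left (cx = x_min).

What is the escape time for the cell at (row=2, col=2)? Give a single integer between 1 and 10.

Answer: 6

Derivation:
z_0 = 0 + 0i, c = -1.3520 + -0.3460i
Iter 1: z = -1.3520 + -0.3460i, |z|^2 = 1.9476
Iter 2: z = 0.3562 + 0.5896i, |z|^2 = 0.4745
Iter 3: z = -1.5727 + 0.0740i, |z|^2 = 2.4790
Iter 4: z = 1.1160 + -0.5788i, |z|^2 = 1.5805
Iter 5: z = -0.4415 + -1.6379i, |z|^2 = 2.8775
Iter 6: z = -3.8398 + 1.1001i, |z|^2 = 15.9541
Escaped at iteration 6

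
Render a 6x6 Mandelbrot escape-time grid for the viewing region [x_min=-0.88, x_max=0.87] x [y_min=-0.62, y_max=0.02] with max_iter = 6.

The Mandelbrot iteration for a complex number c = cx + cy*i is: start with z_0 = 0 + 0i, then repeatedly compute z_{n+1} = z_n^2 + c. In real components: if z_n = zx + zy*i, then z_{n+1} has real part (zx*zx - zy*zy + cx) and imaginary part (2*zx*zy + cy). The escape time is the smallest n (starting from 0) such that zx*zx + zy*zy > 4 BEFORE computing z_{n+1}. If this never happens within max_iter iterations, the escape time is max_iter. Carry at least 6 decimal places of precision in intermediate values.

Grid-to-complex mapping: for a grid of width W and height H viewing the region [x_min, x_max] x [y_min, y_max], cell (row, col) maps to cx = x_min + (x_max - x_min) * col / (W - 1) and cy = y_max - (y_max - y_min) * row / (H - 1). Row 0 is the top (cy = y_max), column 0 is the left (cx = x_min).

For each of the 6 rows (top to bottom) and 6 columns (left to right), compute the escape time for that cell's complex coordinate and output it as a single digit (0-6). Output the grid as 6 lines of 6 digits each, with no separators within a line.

(row=0, col=0): c = -0.8800 + 0.0200i → escape time 6
(row=0, col=1): c = -0.5300 + 0.0200i → escape time 6
(row=0, col=2): c = -0.1800 + 0.0200i → escape time 6
(row=0, col=3): c = 0.1700 + 0.0200i → escape time 6
(row=0, col=4): c = 0.5200 + 0.0200i → escape time 5
(row=0, col=5): c = 0.8700 + 0.0200i → escape time 3
(row=1, col=0): c = -0.8800 + -0.1080i → escape time 6
(row=1, col=1): c = -0.5300 + -0.1080i → escape time 6
(row=1, col=2): c = -0.1800 + -0.1080i → escape time 6
(row=1, col=3): c = 0.1700 + -0.1080i → escape time 6
(row=1, col=4): c = 0.5200 + -0.1080i → escape time 5
(row=1, col=5): c = 0.8700 + -0.1080i → escape time 3
(row=2, col=0): c = -0.8800 + -0.2360i → escape time 6
(row=2, col=1): c = -0.5300 + -0.2360i → escape time 6
(row=2, col=2): c = -0.1800 + -0.2360i → escape time 6
(row=2, col=3): c = 0.1700 + -0.2360i → escape time 6
(row=2, col=4): c = 0.5200 + -0.2360i → escape time 5
(row=2, col=5): c = 0.8700 + -0.2360i → escape time 3
(row=3, col=0): c = -0.8800 + -0.3640i → escape time 6
(row=3, col=1): c = -0.5300 + -0.3640i → escape time 6
(row=3, col=2): c = -0.1800 + -0.3640i → escape time 6
(row=3, col=3): c = 0.1700 + -0.3640i → escape time 6
(row=3, col=4): c = 0.5200 + -0.3640i → escape time 5
(row=3, col=5): c = 0.8700 + -0.3640i → escape time 3
(row=4, col=0): c = -0.8800 + -0.4920i → escape time 6
(row=4, col=1): c = -0.5300 + -0.4920i → escape time 6
(row=4, col=2): c = -0.1800 + -0.4920i → escape time 6
(row=4, col=3): c = 0.1700 + -0.4920i → escape time 6
(row=4, col=4): c = 0.5200 + -0.4920i → escape time 5
(row=4, col=5): c = 0.8700 + -0.4920i → escape time 3
(row=5, col=0): c = -0.8800 + -0.6200i → escape time 5
(row=5, col=1): c = -0.5300 + -0.6200i → escape time 6
(row=5, col=2): c = -0.1800 + -0.6200i → escape time 6
(row=5, col=3): c = 0.1700 + -0.6200i → escape time 6
(row=5, col=4): c = 0.5200 + -0.6200i → escape time 4
(row=5, col=5): c = 0.8700 + -0.6200i → escape time 2

Answer: 666653
666653
666653
666653
666653
566642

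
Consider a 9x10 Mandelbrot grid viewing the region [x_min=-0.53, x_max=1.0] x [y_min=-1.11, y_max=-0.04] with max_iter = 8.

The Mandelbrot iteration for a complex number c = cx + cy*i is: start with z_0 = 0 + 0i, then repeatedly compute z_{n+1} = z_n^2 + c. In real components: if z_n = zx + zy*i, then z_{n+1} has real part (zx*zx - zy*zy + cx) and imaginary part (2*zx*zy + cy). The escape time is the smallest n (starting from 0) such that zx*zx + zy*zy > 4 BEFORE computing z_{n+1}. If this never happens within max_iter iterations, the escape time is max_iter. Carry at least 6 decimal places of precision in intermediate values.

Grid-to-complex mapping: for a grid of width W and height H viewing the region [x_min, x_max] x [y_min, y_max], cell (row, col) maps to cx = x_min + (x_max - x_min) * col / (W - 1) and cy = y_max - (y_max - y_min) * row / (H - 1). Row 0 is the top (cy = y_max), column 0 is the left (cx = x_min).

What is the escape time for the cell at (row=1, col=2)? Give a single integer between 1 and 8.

z_0 = 0 + 0i, c = -0.1475 + -0.1589i
Iter 1: z = -0.1475 + -0.1589i, |z|^2 = 0.0470
Iter 2: z = -0.1510 + -0.1120i, |z|^2 = 0.0353
Iter 3: z = -0.1372 + -0.1251i, |z|^2 = 0.0345
Iter 4: z = -0.1443 + -0.1246i, |z|^2 = 0.0363
Iter 5: z = -0.1422 + -0.1229i, |z|^2 = 0.0353
Iter 6: z = -0.1424 + -0.1239i, |z|^2 = 0.0356
Iter 7: z = -0.1426 + -0.1236i, |z|^2 = 0.0356

Answer: 8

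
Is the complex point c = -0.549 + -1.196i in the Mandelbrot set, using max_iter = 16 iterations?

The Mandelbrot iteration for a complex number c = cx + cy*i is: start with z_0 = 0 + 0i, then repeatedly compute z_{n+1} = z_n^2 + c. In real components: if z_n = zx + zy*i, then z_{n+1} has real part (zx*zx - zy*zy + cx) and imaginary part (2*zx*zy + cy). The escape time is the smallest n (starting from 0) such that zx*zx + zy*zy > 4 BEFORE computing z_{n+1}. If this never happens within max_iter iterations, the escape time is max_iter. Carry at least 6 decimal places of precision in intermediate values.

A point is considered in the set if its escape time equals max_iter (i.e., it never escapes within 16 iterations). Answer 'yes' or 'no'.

z_0 = 0 + 0i, c = -0.5490 + -1.1960i
Iter 1: z = -0.5490 + -1.1960i, |z|^2 = 1.7318
Iter 2: z = -1.6780 + 0.1172i, |z|^2 = 2.8295
Iter 3: z = 2.2530 + -1.5894i, |z|^2 = 7.6020
Escaped at iteration 3

Answer: no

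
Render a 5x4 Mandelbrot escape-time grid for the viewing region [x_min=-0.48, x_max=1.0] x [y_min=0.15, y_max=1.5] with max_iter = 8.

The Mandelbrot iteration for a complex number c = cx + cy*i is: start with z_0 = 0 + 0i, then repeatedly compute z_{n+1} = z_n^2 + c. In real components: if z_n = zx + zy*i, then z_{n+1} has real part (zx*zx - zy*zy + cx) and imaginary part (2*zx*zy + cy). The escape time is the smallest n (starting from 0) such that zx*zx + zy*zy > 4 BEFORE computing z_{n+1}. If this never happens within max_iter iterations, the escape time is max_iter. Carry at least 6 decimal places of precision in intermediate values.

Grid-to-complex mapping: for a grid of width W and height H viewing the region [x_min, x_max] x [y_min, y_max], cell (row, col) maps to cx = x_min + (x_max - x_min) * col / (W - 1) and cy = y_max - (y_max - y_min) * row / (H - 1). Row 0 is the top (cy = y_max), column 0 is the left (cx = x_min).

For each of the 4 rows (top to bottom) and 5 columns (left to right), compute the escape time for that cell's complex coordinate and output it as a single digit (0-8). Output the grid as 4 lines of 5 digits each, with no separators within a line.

(row=0, col=0): c = -0.4800 + 1.5000i → escape time 2
(row=0, col=1): c = -0.1100 + 1.5000i → escape time 2
(row=0, col=2): c = 0.2600 + 1.5000i → escape time 2
(row=0, col=3): c = 0.6300 + 1.5000i → escape time 2
(row=0, col=4): c = 1.0000 + 1.5000i → escape time 2
(row=1, col=0): c = -0.4800 + 1.0500i → escape time 4
(row=1, col=1): c = -0.1100 + 1.0500i → escape time 6
(row=1, col=2): c = 0.2600 + 1.0500i → escape time 3
(row=1, col=3): c = 0.6300 + 1.0500i → escape time 2
(row=1, col=4): c = 1.0000 + 1.0500i → escape time 2
(row=2, col=0): c = -0.4800 + 0.6000i → escape time 8
(row=2, col=1): c = -0.1100 + 0.6000i → escape time 8
(row=2, col=2): c = 0.2600 + 0.6000i → escape time 8
(row=2, col=3): c = 0.6300 + 0.6000i → escape time 3
(row=2, col=4): c = 1.0000 + 0.6000i → escape time 2
(row=3, col=0): c = -0.4800 + 0.1500i → escape time 8
(row=3, col=1): c = -0.1100 + 0.1500i → escape time 8
(row=3, col=2): c = 0.2600 + 0.1500i → escape time 8
(row=3, col=3): c = 0.6300 + 0.1500i → escape time 4
(row=3, col=4): c = 1.0000 + 0.1500i → escape time 2

Answer: 22222
46322
88832
88842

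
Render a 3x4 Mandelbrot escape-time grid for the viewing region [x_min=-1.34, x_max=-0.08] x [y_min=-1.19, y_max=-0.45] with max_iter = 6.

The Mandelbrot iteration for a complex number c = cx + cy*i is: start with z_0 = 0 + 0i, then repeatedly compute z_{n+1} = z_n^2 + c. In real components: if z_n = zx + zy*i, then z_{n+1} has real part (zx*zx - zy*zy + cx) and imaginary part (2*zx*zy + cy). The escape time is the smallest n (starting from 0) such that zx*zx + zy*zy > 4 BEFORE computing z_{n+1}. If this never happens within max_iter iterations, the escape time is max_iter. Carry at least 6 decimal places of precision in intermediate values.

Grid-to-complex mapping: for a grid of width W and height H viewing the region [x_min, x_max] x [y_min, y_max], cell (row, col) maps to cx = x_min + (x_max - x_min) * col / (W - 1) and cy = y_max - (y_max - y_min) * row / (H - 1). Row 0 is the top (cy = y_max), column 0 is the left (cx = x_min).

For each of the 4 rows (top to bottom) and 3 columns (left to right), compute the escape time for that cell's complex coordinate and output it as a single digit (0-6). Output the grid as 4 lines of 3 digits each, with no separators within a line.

Answer: 466
356
346
233

Derivation:
(row=0, col=0): c = -1.3400 + -0.4500i → escape time 4
(row=0, col=1): c = -0.7100 + -0.4500i → escape time 6
(row=0, col=2): c = -0.0800 + -0.4500i → escape time 6
(row=1, col=0): c = -1.3400 + -0.6967i → escape time 3
(row=1, col=1): c = -0.7100 + -0.6967i → escape time 5
(row=1, col=2): c = -0.0800 + -0.6967i → escape time 6
(row=2, col=0): c = -1.3400 + -0.9433i → escape time 3
(row=2, col=1): c = -0.7100 + -0.9433i → escape time 4
(row=2, col=2): c = -0.0800 + -0.9433i → escape time 6
(row=3, col=0): c = -1.3400 + -1.1900i → escape time 2
(row=3, col=1): c = -0.7100 + -1.1900i → escape time 3
(row=3, col=2): c = -0.0800 + -1.1900i → escape time 3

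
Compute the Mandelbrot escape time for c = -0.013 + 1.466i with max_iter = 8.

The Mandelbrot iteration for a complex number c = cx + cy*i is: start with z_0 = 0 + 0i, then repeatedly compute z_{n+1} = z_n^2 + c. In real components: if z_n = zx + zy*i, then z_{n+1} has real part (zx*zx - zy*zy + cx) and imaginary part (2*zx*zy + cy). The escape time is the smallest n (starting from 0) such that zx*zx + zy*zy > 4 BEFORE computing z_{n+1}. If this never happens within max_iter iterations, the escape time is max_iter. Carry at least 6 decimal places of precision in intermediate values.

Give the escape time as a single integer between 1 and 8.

z_0 = 0 + 0i, c = -0.0130 + 1.4660i
Iter 1: z = -0.0130 + 1.4660i, |z|^2 = 2.1493
Iter 2: z = -2.1620 + 1.4279i, |z|^2 = 6.7130
Escaped at iteration 2

Answer: 2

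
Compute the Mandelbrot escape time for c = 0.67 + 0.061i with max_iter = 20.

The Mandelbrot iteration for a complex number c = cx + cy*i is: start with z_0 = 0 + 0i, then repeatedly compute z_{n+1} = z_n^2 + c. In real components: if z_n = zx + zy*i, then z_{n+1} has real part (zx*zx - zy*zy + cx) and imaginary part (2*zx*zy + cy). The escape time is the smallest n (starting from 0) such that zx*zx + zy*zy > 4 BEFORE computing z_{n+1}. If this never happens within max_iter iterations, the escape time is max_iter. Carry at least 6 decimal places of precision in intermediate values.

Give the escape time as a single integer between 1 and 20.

Answer: 4

Derivation:
z_0 = 0 + 0i, c = 0.6700 + 0.0610i
Iter 1: z = 0.6700 + 0.0610i, |z|^2 = 0.4526
Iter 2: z = 1.1152 + 0.1427i, |z|^2 = 1.2640
Iter 3: z = 1.8932 + 0.3794i, |z|^2 = 3.7283
Iter 4: z = 4.1105 + 1.4975i, |z|^2 = 19.1384
Escaped at iteration 4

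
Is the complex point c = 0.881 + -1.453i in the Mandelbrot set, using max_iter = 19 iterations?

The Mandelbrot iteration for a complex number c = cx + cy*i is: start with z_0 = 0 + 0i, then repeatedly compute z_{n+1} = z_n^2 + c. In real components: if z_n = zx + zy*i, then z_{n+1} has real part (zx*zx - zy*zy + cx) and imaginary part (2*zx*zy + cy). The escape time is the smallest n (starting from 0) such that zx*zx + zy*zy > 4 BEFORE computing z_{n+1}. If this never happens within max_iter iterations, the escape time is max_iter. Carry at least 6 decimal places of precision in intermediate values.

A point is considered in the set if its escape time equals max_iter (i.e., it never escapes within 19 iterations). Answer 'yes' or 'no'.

Answer: no

Derivation:
z_0 = 0 + 0i, c = 0.8810 + -1.4530i
Iter 1: z = 0.8810 + -1.4530i, |z|^2 = 2.8874
Iter 2: z = -0.4540 + -4.0132i, |z|^2 = 16.3118
Escaped at iteration 2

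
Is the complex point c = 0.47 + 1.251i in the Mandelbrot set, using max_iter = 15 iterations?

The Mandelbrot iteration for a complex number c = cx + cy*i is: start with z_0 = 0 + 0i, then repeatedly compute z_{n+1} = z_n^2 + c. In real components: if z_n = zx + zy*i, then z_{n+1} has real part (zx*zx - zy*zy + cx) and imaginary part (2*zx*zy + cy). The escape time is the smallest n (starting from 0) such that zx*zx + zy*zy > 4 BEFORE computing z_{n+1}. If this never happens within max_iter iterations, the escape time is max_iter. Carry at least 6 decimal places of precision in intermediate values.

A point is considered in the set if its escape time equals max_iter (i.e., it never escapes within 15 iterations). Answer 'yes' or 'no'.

z_0 = 0 + 0i, c = 0.4700 + 1.2510i
Iter 1: z = 0.4700 + 1.2510i, |z|^2 = 1.7859
Iter 2: z = -0.8741 + 2.4269i, |z|^2 = 6.6541
Escaped at iteration 2

Answer: no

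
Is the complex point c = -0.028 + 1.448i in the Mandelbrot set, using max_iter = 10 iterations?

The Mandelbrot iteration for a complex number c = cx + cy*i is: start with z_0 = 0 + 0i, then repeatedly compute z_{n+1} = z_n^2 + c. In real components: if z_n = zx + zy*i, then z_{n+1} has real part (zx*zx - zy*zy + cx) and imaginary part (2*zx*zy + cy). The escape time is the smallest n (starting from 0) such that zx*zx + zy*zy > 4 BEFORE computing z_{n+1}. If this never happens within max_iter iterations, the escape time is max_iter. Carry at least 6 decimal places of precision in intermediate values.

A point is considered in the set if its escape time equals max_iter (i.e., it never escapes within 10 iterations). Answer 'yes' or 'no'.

z_0 = 0 + 0i, c = -0.0280 + 1.4480i
Iter 1: z = -0.0280 + 1.4480i, |z|^2 = 2.0975
Iter 2: z = -2.1239 + 1.3669i, |z|^2 = 6.3795
Escaped at iteration 2

Answer: no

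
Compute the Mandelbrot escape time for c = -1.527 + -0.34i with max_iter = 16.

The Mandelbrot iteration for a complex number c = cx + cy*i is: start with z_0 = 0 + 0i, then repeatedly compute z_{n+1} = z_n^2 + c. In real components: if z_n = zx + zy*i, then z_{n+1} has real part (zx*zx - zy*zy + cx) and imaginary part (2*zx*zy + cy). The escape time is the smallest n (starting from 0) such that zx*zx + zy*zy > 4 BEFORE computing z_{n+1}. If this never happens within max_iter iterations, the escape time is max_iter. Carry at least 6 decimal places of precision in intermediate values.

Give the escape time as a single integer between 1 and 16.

z_0 = 0 + 0i, c = -1.5270 + -0.3400i
Iter 1: z = -1.5270 + -0.3400i, |z|^2 = 2.4473
Iter 2: z = 0.6891 + 0.6984i, |z|^2 = 0.9626
Iter 3: z = -1.5398 + 0.6225i, |z|^2 = 2.7585
Iter 4: z = 0.4565 + -2.2571i, |z|^2 = 5.3030
Escaped at iteration 4

Answer: 4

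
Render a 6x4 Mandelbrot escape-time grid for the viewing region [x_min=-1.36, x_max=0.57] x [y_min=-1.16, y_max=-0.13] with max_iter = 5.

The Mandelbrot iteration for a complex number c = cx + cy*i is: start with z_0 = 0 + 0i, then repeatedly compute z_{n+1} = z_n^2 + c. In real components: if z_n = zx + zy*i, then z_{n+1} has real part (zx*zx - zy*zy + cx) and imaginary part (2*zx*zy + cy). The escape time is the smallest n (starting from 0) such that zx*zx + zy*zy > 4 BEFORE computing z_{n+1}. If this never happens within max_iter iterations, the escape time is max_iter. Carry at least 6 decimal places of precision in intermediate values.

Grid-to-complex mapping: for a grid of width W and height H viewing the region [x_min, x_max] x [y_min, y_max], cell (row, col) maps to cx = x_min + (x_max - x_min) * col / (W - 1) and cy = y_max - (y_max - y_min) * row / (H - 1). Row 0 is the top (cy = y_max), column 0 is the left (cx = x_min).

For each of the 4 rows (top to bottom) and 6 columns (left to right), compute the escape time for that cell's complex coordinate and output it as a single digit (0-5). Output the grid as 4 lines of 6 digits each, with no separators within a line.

Answer: 555554
455554
334553
233432

Derivation:
(row=0, col=0): c = -1.3600 + -0.1300i → escape time 5
(row=0, col=1): c = -0.9740 + -0.1300i → escape time 5
(row=0, col=2): c = -0.5880 + -0.1300i → escape time 5
(row=0, col=3): c = -0.2020 + -0.1300i → escape time 5
(row=0, col=4): c = 0.1840 + -0.1300i → escape time 5
(row=0, col=5): c = 0.5700 + -0.1300i → escape time 4
(row=1, col=0): c = -1.3600 + -0.4733i → escape time 4
(row=1, col=1): c = -0.9740 + -0.4733i → escape time 5
(row=1, col=2): c = -0.5880 + -0.4733i → escape time 5
(row=1, col=3): c = -0.2020 + -0.4733i → escape time 5
(row=1, col=4): c = 0.1840 + -0.4733i → escape time 5
(row=1, col=5): c = 0.5700 + -0.4733i → escape time 4
(row=2, col=0): c = -1.3600 + -0.8167i → escape time 3
(row=2, col=1): c = -0.9740 + -0.8167i → escape time 3
(row=2, col=2): c = -0.5880 + -0.8167i → escape time 4
(row=2, col=3): c = -0.2020 + -0.8167i → escape time 5
(row=2, col=4): c = 0.1840 + -0.8167i → escape time 5
(row=2, col=5): c = 0.5700 + -0.8167i → escape time 3
(row=3, col=0): c = -1.3600 + -1.1600i → escape time 2
(row=3, col=1): c = -0.9740 + -1.1600i → escape time 3
(row=3, col=2): c = -0.5880 + -1.1600i → escape time 3
(row=3, col=3): c = -0.2020 + -1.1600i → escape time 4
(row=3, col=4): c = 0.1840 + -1.1600i → escape time 3
(row=3, col=5): c = 0.5700 + -1.1600i → escape time 2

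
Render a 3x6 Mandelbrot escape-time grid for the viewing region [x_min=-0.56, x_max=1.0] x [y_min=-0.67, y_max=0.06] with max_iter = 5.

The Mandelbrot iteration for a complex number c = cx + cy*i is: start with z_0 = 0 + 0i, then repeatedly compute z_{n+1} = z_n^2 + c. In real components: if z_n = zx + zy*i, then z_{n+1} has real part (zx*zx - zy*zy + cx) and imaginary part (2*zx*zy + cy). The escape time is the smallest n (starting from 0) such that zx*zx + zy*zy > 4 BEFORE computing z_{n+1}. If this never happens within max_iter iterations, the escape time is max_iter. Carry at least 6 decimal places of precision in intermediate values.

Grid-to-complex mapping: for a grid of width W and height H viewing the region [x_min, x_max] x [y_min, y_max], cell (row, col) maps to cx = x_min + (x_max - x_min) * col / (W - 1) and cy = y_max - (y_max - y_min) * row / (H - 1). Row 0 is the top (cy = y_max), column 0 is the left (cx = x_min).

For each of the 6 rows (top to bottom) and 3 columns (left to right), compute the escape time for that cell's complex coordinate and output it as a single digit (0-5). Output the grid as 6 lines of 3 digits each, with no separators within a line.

(row=0, col=0): c = -0.5600 + 0.0600i → escape time 5
(row=0, col=1): c = 0.2200 + 0.0600i → escape time 5
(row=0, col=2): c = 1.0000 + 0.0600i → escape time 2
(row=1, col=0): c = -0.5600 + -0.0860i → escape time 5
(row=1, col=1): c = 0.2200 + -0.0860i → escape time 5
(row=1, col=2): c = 1.0000 + -0.0860i → escape time 2
(row=2, col=0): c = -0.5600 + -0.2320i → escape time 5
(row=2, col=1): c = 0.2200 + -0.2320i → escape time 5
(row=2, col=2): c = 1.0000 + -0.2320i → escape time 2
(row=3, col=0): c = -0.5600 + -0.3780i → escape time 5
(row=3, col=1): c = 0.2200 + -0.3780i → escape time 5
(row=3, col=2): c = 1.0000 + -0.3780i → escape time 2
(row=4, col=0): c = -0.5600 + -0.5240i → escape time 5
(row=4, col=1): c = 0.2200 + -0.5240i → escape time 5
(row=4, col=2): c = 1.0000 + -0.5240i → escape time 2
(row=5, col=0): c = -0.5600 + -0.6700i → escape time 5
(row=5, col=1): c = 0.2200 + -0.6700i → escape time 5
(row=5, col=2): c = 1.0000 + -0.6700i → escape time 2

Answer: 552
552
552
552
552
552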